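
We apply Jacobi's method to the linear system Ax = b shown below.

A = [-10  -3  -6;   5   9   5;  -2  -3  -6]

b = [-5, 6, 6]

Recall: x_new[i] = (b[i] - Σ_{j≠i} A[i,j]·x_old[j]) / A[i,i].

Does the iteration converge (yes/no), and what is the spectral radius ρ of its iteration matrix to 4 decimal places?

yes, ρ = 0.9387

Split A = D + L + U, D = diag(-10, 9, -6).
Jacobi: T = -D⁻¹(L+U), T[0,2] = -(-6)/(-10) = -0.6000; T[0,0] = 0.
  T[0,:] = [+0.0000  -0.3000  -0.6000]
  T[1,:] = [-0.5556  +0.0000  -0.5556]
  T[2,:] = [-0.3333  -0.5000  +0.0000]
|roots of det(T-λI)|: 0.9387, 0.4866, 0.4866.
ρ(T) = max|λ| = 0.9387; 0.9387 < 1: convergent.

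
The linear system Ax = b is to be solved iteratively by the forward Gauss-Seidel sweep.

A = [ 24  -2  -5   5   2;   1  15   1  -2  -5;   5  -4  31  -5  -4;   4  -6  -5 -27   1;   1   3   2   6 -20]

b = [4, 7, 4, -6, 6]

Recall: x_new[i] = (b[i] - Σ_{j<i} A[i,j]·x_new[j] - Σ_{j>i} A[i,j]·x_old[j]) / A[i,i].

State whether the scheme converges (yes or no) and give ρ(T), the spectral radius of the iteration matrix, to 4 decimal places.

yes, ρ = 0.2164

Split A = D + L + U, D = diag(24, 15, 31, -27, -20).
GS T = -(D+L)⁻¹U: row 0 first, T[0,4] = -(2)/(24) = -0.0833; later rows by forward substitution.
  T[0,:] = [+0.0000  +0.0833  +0.2083  -0.2083  -0.0833]
  T[1,:] = [+0.0000  -0.0056  -0.0806  +0.1472  +0.3389]
  T[2,:] = [+0.0000  -0.0142  -0.0440  +0.2139  +0.1862]
  T[3,:] = [+0.0000  +0.0162  +0.0569  -0.1032  -0.0851]
  T[4,:] = [+0.0000  +0.0068  +0.0110  +0.0021  +0.0398]
moduli |λ_i(T)| = 0.2164, 0.0796, 0.0274, 0.0035, 0.0000.
ρ(T) = max|λ| = 0.2164; 0.2164 < 1 ⇒ converges.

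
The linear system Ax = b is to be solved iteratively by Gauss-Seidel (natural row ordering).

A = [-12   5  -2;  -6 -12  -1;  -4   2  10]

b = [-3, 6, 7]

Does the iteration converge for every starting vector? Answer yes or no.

Diagonal D = diag(-12, -12, 10); L, U strict lower/upper.
Gauss-Seidel: T = -(D+L)⁻¹U, row 0 first, T[0,2] = -(-2)/(-12) = -0.1667; later rows by forward substitution.
  T[0,:] = [+0.0000, +0.4167, -0.1667]
  T[1,:] = [+0.0000, -0.2083, +0.0000]
  T[2,:] = [+0.0000, +0.2083, -0.0667]
eigenvalue magnitudes: 0.2083, 0.0667, 0.0000.
spectral radius ρ = 0.2083; 0.2083 < 1 ⇒ converges.

yes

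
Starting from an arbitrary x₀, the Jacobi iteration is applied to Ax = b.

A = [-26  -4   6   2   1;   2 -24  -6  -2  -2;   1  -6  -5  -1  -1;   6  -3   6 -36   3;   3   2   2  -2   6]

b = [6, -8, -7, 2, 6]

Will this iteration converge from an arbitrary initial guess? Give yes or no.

yes

Write A = D+L+U with D = diag(-26, -24, -5, -36, 6).
Jacobi: T = -D⁻¹(L+U), T[4,3] = -(-2)/(6) = +0.3333; T[4,4] = 0.
  T[0,:] = [+0.0000 -0.1538 +0.2308 +0.0769 +0.0385]
  T[1,:] = [+0.0833 +0.0000 -0.2500 -0.0833 -0.0833]
  T[2,:] = [+0.2000 -1.2000 +0.0000 -0.2000 -0.2000]
  T[3,:] = [+0.1667 -0.0833 +0.1667 +0.0000 +0.0833]
  T[4,:] = [-0.5000 -0.3333 -0.3333 +0.3333 +0.0000]
|λ(T)| sorted: 0.6775, 0.5550, 0.2014, 0.1714, 0.0926.
ρ = 0.6775; 0.6775 < 1 ⇒ converges.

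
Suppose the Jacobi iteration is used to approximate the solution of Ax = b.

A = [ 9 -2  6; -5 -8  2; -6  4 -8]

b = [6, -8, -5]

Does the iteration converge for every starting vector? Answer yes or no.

Split A = D + L + U, D = diag(9, -8, -8).
T_J = -D⁻¹(L+U): T[2,0] = -(-6)/(-8) = -0.7500; T[2,2] = 0.
  T[0,:] = [+0.0000 +0.2222 -0.6667]
  T[1,:] = [-0.6250 +0.0000 +0.2500]
  T[2,:] = [-0.7500 +0.5000 +0.0000]
moduli |λ_i(T)| = 0.8290, 0.4484, 0.4484.
ρ = 0.8290; 0.8290 < 1: convergent.

yes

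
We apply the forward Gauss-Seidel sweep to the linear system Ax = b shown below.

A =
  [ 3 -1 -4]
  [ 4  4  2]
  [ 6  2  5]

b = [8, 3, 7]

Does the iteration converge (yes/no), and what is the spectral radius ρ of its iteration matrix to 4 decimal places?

no, ρ = 1.3483

Diagonal D = diag(3, 4, 5); L, U strict lower/upper.
GS T = -(D+L)⁻¹U: row 0 first, T[0,1] = -(-1)/(3) = +0.3333; later rows by forward substitution.
  T[0,:] = [+0.0000, +0.3333, +1.3333]
  T[1,:] = [+0.0000, -0.3333, -1.8333]
  T[2,:] = [+0.0000, -0.2667, -0.8667]
|λ(T)| sorted: 1.3483, 0.1483, 0.0000.
ρ = 1.3483; 1.3483 > 1: divergent.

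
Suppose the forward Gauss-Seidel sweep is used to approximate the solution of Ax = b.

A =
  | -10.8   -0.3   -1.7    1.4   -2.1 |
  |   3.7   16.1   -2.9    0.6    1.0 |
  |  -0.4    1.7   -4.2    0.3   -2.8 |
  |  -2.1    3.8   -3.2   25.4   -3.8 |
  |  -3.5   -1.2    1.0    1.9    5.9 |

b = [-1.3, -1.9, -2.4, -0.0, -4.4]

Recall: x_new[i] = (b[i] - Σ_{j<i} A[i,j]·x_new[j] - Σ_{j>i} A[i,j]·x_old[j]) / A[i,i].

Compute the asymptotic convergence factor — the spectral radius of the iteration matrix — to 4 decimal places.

Split A = D + L + U, D = diag(-10.8, 16.1, -4.2, 25.4, 5.9).
GS T = -(D+L)⁻¹U: row 0 first, T[0,1] = -(-0.3)/(-10.8) = -0.0278; later rows by forward substitution.
  T[0,:] = [+0.0000 -0.0278 -0.1574 +0.1296 -0.1944]
  T[1,:] = [+0.0000 +0.0064 +0.2163 -0.0671 -0.0174]
  T[2,:] = [+0.0000 +0.0052 +0.1025 +0.0319 -0.6552]
  T[3,:] = [+0.0000 -0.0026 -0.0325 +0.0248 +0.0536]
  T[4,:] = [+0.0000 -0.0152 -0.0563 +0.0499 -0.0251]
|roots of det(T-λI)|: 0.2745, 0.1005, 0.0798, 0.0144, 0.0000.
spectral radius ρ = 0.2745; 0.2745 < 1: convergent.

0.2745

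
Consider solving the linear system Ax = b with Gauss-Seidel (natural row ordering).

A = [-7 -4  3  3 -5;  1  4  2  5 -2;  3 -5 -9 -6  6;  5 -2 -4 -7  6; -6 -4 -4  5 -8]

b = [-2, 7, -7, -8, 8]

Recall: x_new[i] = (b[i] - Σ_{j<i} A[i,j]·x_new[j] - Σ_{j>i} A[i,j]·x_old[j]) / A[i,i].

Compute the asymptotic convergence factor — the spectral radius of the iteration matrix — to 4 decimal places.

Diagonal D = diag(-7, 4, -9, -7, -8); L, U strict lower/upper.
GS T = -(D+L)⁻¹U: row 0 first, T[0,4] = -(-5)/(-7) = -0.7143; later rows by forward substitution.
  T[0,:] = [+0.0000 -0.5714 +0.4286 +0.4286 -0.7143]
  T[1,:] = [+0.0000 +0.1429 -0.6071 -1.3571 +0.6786]
  T[2,:] = [+0.0000 -0.2698 +0.4802 +0.2302 +0.0516]
  T[3,:] = [+0.0000 -0.2948 +0.2052 +0.5624 +0.1236]
  T[4,:] = [+0.0000 +0.3078 -0.1297 +0.5935 +0.2479]
|λ(T)| sorted: 1.2554, 0.6553, 0.5737, 0.2594, 0.0000.
spectral radius ρ = 1.2554; 1.2554 > 1, so it fails to converge.

1.2554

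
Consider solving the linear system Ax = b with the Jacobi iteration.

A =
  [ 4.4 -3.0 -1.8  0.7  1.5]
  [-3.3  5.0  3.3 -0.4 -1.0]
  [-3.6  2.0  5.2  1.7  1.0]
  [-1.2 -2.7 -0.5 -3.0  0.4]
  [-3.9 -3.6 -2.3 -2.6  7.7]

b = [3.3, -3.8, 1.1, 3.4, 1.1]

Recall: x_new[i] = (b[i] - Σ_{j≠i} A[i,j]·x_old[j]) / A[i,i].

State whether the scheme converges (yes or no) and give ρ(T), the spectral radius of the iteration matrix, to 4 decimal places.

Split A = D + L + U, D = diag(4.4, 5, 5.2, -3, 7.7).
T_J = -D⁻¹(L+U): T[4,3] = -(-2.6)/(7.7) = +0.3377; T[4,4] = 0.
  T[0,:] = [+0.0000 +0.6818 +0.4091 -0.1591 -0.3409]
  T[1,:] = [+0.6600 +0.0000 -0.6600 +0.0800 +0.2000]
  T[2,:] = [+0.6923 -0.3846 +0.0000 -0.3269 -0.1923]
  T[3,:] = [-0.4000 -0.9000 -0.1667 +0.0000 +0.1333]
  T[4,:] = [+0.5065 +0.4675 +0.2987 +0.3377 +0.0000]
|eigenvalues of T|: 1.2273, 0.6399, 0.6399, 0.2386, 0.2386.
ρ = 1.2273; 1.2273 > 1, so it fails to converge.

no, ρ = 1.2273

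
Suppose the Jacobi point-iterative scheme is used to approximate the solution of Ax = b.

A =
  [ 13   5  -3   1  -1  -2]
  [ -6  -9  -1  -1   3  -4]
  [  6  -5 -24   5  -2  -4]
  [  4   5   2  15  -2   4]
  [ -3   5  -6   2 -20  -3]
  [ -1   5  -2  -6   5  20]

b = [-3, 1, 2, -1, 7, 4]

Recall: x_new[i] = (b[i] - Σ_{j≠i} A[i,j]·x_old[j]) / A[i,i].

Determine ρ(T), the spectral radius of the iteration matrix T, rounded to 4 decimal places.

A = D + L + U where D = diag(13, -9, -24, 15, -20, 20).
Jacobi: T = -D⁻¹(L+U), T[1,4] = -(3)/(-9) = +0.3333; T[1,1] = 0.
  T[0,:] = [+0.0000 -0.3846 +0.2308 -0.0769 +0.0769 +0.1538]
  T[1,:] = [-0.6667 +0.0000 -0.1111 -0.1111 +0.3333 -0.4444]
  T[2,:] = [+0.2500 -0.2083 +0.0000 +0.2083 -0.0833 -0.1667]
  T[3,:] = [-0.2667 -0.3333 -0.1333 +0.0000 +0.1333 -0.2667]
  T[4,:] = [-0.1500 +0.2500 -0.3000 +0.1000 +0.0000 -0.1500]
  T[5,:] = [+0.0500 -0.2500 +0.1000 +0.3000 -0.2500 +0.0000]
|λ(T)| sorted: 0.8554, 0.6928, 0.3059, 0.3059, 0.1141, 0.1141.
ρ(T) = max|λ| = 0.8554; 0.8554 < 1 ⇒ converges.

0.8554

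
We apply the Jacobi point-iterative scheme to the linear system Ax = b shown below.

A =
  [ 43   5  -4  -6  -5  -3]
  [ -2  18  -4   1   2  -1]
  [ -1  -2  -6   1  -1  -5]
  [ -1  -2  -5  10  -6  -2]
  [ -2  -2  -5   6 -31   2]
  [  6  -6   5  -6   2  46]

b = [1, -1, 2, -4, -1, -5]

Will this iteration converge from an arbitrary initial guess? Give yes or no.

yes

Diagonal D = diag(43, 18, -6, 10, -31, 46); L, U strict lower/upper.
Jacobi T = -D⁻¹(L+U): T[5,0] = -(6)/(46) = -0.1304; T[5,5] = 0.
  T[0,:] = [+0.0000  -0.1163  +0.0930  +0.1395  +0.1163  +0.0698]
  T[1,:] = [+0.1111  +0.0000  +0.2222  -0.0556  -0.1111  +0.0556]
  T[2,:] = [-0.1667  -0.3333  +0.0000  +0.1667  -0.1667  -0.8333]
  T[3,:] = [+0.1000  +0.2000  +0.5000  +0.0000  +0.6000  +0.2000]
  T[4,:] = [-0.0645  -0.0645  -0.1613  +0.1935  +0.0000  +0.0645]
  T[5,:] = [-0.1304  +0.1304  -0.1087  +0.1304  -0.0435  +0.0000]
|eigenvalues of T|: 0.6332, 0.3646, 0.3646, 0.3332, 0.1019, 0.1019.
ρ = 0.6332; 0.6332 < 1 ⇒ converges.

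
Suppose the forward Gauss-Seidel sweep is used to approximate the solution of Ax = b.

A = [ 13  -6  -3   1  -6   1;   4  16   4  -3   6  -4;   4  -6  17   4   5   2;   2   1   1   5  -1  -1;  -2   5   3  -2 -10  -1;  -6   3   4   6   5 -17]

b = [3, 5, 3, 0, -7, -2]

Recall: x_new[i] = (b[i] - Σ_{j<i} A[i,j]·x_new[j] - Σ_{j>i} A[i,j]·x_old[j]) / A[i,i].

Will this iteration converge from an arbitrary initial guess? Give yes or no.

Split A = D + L + U, D = diag(13, 16, 17, 5, -10, -17).
T_GS = -(D+L)⁻¹U: row 0 first, T[0,3] = -(1)/(13) = -0.0769; later rows by forward substitution.
  T[0,:] = [+0.0000 +0.4615 +0.2308 -0.0769 +0.4615 -0.0769]
  T[1,:] = [+0.0000 -0.1154 -0.3077 +0.2067 -0.4904 +0.2692]
  T[2,:] = [+0.0000 -0.1493 -0.1629 -0.1442 -0.5758 -0.0045]
  T[3,:] = [+0.0000 -0.1317 +0.0018 +0.0183 +0.2286 +0.1778]
  T[4,:] = [+0.0000 -0.1685 -0.2492 +0.0718 -0.5560 +0.0131]
  T[5,:] = [+0.0000 -0.3144 -0.2467 +0.0573 -0.4677 +0.1402]
|roots of det(T-λI)|: 0.9068, 0.2750, 0.2750, 0.0550, 0.0508, 0.0000.
spectral radius ρ = 0.9068; 0.9068 < 1: convergent.

yes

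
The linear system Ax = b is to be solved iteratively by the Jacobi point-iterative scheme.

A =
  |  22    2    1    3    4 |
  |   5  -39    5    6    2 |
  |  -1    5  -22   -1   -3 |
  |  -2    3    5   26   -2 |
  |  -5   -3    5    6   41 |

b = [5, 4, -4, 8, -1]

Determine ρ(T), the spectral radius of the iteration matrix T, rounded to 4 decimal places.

A = D + L + U where D = diag(22, -39, -22, 26, 41).
Jacobi T = -D⁻¹(L+U): T[0,1] = -(2)/(22) = -0.0909; T[0,0] = 0.
  T[0,:] = [+0.0000, -0.0909, -0.0455, -0.1364, -0.1818]
  T[1,:] = [+0.1282, +0.0000, +0.1282, +0.1538, +0.0513]
  T[2,:] = [-0.0455, +0.2273, +0.0000, -0.0455, -0.1364]
  T[3,:] = [+0.0769, -0.1154, -0.1923, +0.0000, +0.0769]
  T[4,:] = [+0.1220, +0.0732, -0.1220, -0.1463, +0.0000]
|eigenvalues of T|: 0.2765, 0.2218, 0.2218, 0.1571, 0.1571.
ρ(T) = max|λ| = 0.2765; 0.2765 < 1, so it converges for any x₀.

0.2765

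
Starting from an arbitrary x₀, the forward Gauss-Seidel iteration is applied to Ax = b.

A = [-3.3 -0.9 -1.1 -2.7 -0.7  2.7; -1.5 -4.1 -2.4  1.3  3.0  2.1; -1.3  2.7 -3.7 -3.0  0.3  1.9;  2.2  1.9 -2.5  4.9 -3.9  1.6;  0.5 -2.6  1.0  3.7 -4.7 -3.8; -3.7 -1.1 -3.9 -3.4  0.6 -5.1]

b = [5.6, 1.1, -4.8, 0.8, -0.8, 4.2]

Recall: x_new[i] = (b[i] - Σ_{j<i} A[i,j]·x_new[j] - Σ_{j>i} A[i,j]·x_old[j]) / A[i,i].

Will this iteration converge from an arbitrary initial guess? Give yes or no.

Split A = D + L + U, D = diag(-3.3, -4.1, -3.7, 4.9, -4.7, -5.1).
GS T = -(D+L)⁻¹U: row 0 first, T[0,3] = -(-2.7)/(-3.3) = -0.8182; later rows by forward substitution.
  T[0,:] = [+0.0000 -0.2727 -0.3333 -0.8182 -0.2121 +0.8182]
  T[1,:] = [+0.0000 +0.0998 -0.4634 +0.6164 +0.8093 +0.2129]
  T[2,:] = [+0.0000 +0.1686 -0.2211 -0.0735 +0.7462 +0.3814]
  T[3,:] = [+0.0000 +0.1698 +0.2166 +0.0908 +0.9581 -0.5818]
  T[4,:] = [+0.0000 +0.0853 +0.3444 -0.3722 +0.4427 -1.2161]
  T[5,:] = [+0.0000 -0.0558 +0.4070 +0.4125 -1.1779 -0.6863]
eigenvalue magnitudes: 1.6721, 0.9044, 0.9044, 0.2102, 0.2102, 0.0000.
ρ(T) = max|λ| = 1.6721; 1.6721 > 1 ⇒ diverges.

no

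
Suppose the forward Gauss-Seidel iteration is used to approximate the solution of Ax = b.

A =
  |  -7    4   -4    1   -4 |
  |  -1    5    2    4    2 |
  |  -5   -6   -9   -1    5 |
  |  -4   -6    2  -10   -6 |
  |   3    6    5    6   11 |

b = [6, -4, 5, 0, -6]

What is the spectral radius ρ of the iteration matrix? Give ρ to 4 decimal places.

1.2357

A = D + L + U where D = diag(-7, 5, -9, -10, 11).
T_GS = -(D+L)⁻¹U: row 0 first, T[0,2] = -(-4)/(-7) = -0.5714; later rows by forward substitution.
  T[0,:] = [+0.0000 +0.5714 -0.5714 +0.1429 -0.5714]
  T[1,:] = [+0.0000 +0.1143 -0.5143 -0.7714 -0.5143]
  T[2,:] = [+0.0000 -0.3937 +0.6603 +0.3238 +1.2159]
  T[3,:] = [+0.0000 -0.3759 +0.6692 +0.4705 +0.1803]
  T[4,:] = [+0.0000 +0.1658 -0.2288 -0.0220 -0.2147]
|roots of det(T-λI)|: 1.2357, 0.2786, 0.2786, 0.0433, 0.0000.
ρ(T) = max|λ| = 1.2357; 1.2357 > 1, so it fails to converge.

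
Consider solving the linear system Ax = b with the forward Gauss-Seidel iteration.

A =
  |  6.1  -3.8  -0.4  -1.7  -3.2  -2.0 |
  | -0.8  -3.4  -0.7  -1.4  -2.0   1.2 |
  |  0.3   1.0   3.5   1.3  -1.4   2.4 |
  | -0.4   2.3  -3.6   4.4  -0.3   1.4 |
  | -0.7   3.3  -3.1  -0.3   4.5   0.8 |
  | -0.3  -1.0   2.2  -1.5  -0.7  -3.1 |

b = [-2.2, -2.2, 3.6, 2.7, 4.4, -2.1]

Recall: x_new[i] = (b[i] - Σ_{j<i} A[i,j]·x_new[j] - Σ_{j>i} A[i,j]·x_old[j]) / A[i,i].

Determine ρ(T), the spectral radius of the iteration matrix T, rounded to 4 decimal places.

1.2463

Split A = D + L + U, D = diag(6.1, -3.4, 3.5, 4.4, 4.5, -3.1).
Gauss-Seidel: T = -(D+L)⁻¹U, row 0 first, T[0,1] = -(-3.8)/(6.1) = +0.6230; later rows by forward substitution.
  T[0,:] = [+0.0000 +0.6230 +0.0656 +0.2787 +0.5246 +0.3279]
  T[1,:] = [+0.0000 -0.1466 -0.2213 -0.4773 -0.7117 +0.2758]
  T[2,:] = [+0.0000 -0.0115 +0.0576 -0.2589 +0.5584 -0.7926]
  T[3,:] = [+0.0000 +0.1238 +0.1688 +0.0630 +0.9447 -1.0810]
  T[4,:] = [+0.0000 +0.2047 +0.2234 +0.2192 +1.0511 -0.9471]
  T[5,:] = [+0.0000 -0.1273 -0.0262 -0.1367 -0.1194 +0.0538]
moduli |λ_i(T)| = 1.2463, 0.4392, 0.2293, 0.0512, 0.0087, 0.0000.
ρ(T) = max|λ| = 1.2463; 1.2463 > 1: divergent.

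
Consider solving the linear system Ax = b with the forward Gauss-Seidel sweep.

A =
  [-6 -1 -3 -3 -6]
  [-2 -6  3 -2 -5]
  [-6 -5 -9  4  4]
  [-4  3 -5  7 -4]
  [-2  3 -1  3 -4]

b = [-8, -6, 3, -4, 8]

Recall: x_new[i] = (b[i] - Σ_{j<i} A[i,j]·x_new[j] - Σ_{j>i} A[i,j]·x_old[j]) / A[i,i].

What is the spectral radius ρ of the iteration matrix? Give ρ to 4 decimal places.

Let D = diag(-6, -6, -9, 7, -4); L, U the strict triangles.
Gauss-Seidel: T = -(D+L)⁻¹U, row 0 first, T[0,3] = -(-3)/(-6) = -0.5000; later rows by forward substitution.
  T[0,:] = [+0.0000  -0.1667  -0.5000  -0.5000  -1.0000]
  T[1,:] = [+0.0000  +0.0556  +0.6667  -0.1667  -0.5000]
  T[2,:] = [+0.0000  +0.0802  -0.0370  +0.8704  +1.3889]
  T[3,:] = [+0.0000  -0.0617  -0.5979  +0.4074  +1.2063]
  T[4,:] = [+0.0000  +0.0586  +0.3108  +0.2130  +0.6825]
eigenvalue magnitudes: 1.2281, 0.4872, 0.4872, 0.0363, 0.0000.
ρ = 1.2281; 1.2281 > 1: divergent.

1.2281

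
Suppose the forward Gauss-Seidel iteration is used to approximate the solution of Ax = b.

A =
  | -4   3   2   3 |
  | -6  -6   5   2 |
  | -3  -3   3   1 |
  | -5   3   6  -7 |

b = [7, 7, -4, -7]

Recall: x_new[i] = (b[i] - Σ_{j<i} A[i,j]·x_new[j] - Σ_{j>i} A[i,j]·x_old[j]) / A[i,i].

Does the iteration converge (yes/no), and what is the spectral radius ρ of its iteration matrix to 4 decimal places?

no, ρ = 1.3300

A = D + L + U where D = diag(-4, -6, 3, -7).
GS T = -(D+L)⁻¹U: row 0 first, T[0,1] = -(3)/(-4) = +0.7500; later rows by forward substitution.
  T[0,:] = [+0.0000  +0.7500  +0.5000  +0.7500]
  T[1,:] = [+0.0000  -0.7500  +0.3333  -0.4167]
  T[2,:] = [+0.0000  +0.0000  +0.8333  +0.0000]
  T[3,:] = [+0.0000  -0.8571  +0.5000  -0.7143]
|eigenvalues of T|: 1.3300, 0.8333, 0.1343, 0.0000.
spectral radius ρ = 1.3300; 1.3300 > 1, so it fails to converge.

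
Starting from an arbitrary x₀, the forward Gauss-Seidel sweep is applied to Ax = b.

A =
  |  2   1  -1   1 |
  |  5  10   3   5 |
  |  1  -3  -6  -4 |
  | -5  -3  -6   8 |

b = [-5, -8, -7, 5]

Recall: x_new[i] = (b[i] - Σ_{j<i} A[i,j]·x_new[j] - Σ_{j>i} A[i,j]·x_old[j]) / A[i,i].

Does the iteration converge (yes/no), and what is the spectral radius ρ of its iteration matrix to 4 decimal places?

yes, ρ = 0.8463

Split A = D + L + U, D = diag(2, 10, -6, 8).
GS T = -(D+L)⁻¹U: row 0 first, T[0,1] = -(1)/(2) = -0.5000; later rows by forward substitution.
  T[0,:] = [+0.0000 -0.5000 +0.5000 -0.5000]
  T[1,:] = [+0.0000 +0.2500 -0.5500 -0.2500]
  T[2,:] = [+0.0000 -0.2083 +0.3583 -0.6250]
  T[3,:] = [+0.0000 -0.3750 +0.3750 -0.8750]
moduli |λ_i(T)| = 0.8463, 0.3905, 0.1891, 0.0000.
ρ(T) = max|λ| = 0.8463; 0.8463 < 1, so it converges for any x₀.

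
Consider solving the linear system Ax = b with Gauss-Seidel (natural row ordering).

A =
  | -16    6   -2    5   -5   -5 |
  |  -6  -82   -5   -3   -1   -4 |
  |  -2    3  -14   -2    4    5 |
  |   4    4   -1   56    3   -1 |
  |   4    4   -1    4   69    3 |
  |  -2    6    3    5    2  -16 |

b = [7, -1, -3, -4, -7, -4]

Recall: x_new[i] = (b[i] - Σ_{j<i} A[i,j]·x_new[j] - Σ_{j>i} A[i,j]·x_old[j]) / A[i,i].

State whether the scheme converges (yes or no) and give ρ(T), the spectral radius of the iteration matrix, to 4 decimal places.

A = D + L + U where D = diag(-16, -82, -14, 56, 69, -16).
Gauss-Seidel: T = -(D+L)⁻¹U, row 0 first, T[0,3] = -(5)/(-16) = +0.3125; later rows by forward substitution.
  T[0,:] = [+0.0000  +0.3750  -0.1250  +0.3125  -0.3125  -0.3125]
  T[1,:] = [+0.0000  -0.0274  -0.0518  -0.0595  +0.0107  -0.0259]
  T[2,:] = [+0.0000  -0.0595  +0.0068  -0.2002  +0.3326  +0.3962]
  T[3,:] = [+0.0000  -0.0259  +0.0128  -0.0217  -0.0261  +0.0491]
  T[4,:] = [+0.0000  -0.0195  +0.0096  -0.0163  +0.0238  -0.0210]
  T[5,:] = [+0.0000  -0.0788  +0.0026  -0.1077  +0.1003  +0.1164]
|eigenvalues of T|: 0.1533, 0.0829, 0.0829, 0.0418, 0.0216, 0.0000.
ρ = 0.1533; 0.1533 < 1, so it converges for any x₀.

yes, ρ = 0.1533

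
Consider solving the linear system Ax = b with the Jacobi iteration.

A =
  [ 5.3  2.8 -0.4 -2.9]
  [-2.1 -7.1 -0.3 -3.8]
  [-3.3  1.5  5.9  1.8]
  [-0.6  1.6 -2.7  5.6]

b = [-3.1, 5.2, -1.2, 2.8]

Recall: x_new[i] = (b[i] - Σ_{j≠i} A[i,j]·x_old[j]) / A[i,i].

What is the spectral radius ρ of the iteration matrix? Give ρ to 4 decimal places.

Split A = D + L + U, D = diag(5.3, -7.1, 5.9, 5.6).
Jacobi: T = -D⁻¹(L+U), T[2,1] = -(1.5)/(5.9) = -0.2542; T[2,2] = 0.
  T[0,:] = [+0.0000  -0.5283  +0.0755  +0.5472]
  T[1,:] = [-0.2958  +0.0000  -0.0423  -0.5352]
  T[2,:] = [+0.5593  -0.2542  +0.0000  -0.3051]
  T[3,:] = [+0.1071  -0.2857  +0.4821  +0.0000]
|eigenvalues of T|: 0.8758, 0.5492, 0.5492, 0.4320.
spectral radius ρ = 0.8758; 0.8758 < 1: convergent.

0.8758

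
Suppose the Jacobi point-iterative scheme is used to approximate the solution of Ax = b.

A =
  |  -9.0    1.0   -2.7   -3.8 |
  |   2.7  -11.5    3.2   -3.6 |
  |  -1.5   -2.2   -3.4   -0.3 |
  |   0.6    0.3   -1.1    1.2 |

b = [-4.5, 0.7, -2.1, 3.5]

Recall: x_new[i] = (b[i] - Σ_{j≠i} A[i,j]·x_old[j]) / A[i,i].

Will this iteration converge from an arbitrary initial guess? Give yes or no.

yes

Write A = D+L+U with D = diag(-9, -11.5, -3.4, 1.2).
Jacobi: T = -D⁻¹(L+U), T[1,3] = -(-3.6)/(-11.5) = -0.3130; T[1,1] = 0.
  T[0,:] = [+0.0000  +0.1111  -0.3000  -0.4222]
  T[1,:] = [+0.2348  +0.0000  +0.2783  -0.3130]
  T[2,:] = [-0.4412  -0.6471  +0.0000  -0.0882]
  T[3,:] = [-0.5000  -0.2500  +0.9167  +0.0000]
moduli |λ_i(T)| = 0.8982, 0.6629, 0.6629, 0.3037.
spectral radius ρ = 0.8982; 0.8982 < 1: convergent.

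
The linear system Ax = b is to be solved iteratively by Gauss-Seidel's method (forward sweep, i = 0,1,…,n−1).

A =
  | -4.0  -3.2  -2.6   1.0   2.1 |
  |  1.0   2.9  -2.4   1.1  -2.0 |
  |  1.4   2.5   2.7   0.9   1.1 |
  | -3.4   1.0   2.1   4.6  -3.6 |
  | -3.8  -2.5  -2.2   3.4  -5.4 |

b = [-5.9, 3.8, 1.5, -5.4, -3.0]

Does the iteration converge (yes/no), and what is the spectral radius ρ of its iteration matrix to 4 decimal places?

A = D + L + U where D = diag(-4, 2.9, 2.7, 4.6, -5.4).
T_GS = -(D+L)⁻¹U: row 0 first, T[0,2] = -(-2.6)/(-4) = -0.6500; later rows by forward substitution.
  T[0,:] = [+0.0000 -0.8000 -0.6500 +0.2500 +0.5250]
  T[1,:] = [+0.0000 +0.2759 +1.0517 -0.4655 +0.5086]
  T[2,:] = [+0.0000 +0.1594 -0.6368 -0.0319 -1.1506]
  T[3,:] = [+0.0000 -0.7240 -0.4184 +0.3006 +1.5853]
  T[4,:] = [+0.0000 -0.0856 -0.0335 +0.2418 +0.8620]
moduli |λ_i(T)| = 1.4877, 0.8231, 0.3910, 0.2539, 0.0000.
spectral radius ρ = 1.4877; 1.4877 > 1 ⇒ diverges.

no, ρ = 1.4877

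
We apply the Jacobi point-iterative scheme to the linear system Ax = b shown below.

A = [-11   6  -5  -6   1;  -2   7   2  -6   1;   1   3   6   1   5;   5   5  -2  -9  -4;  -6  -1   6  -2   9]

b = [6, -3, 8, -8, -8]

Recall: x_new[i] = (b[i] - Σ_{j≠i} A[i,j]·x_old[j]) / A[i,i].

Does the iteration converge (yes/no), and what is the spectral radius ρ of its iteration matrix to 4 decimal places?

no, ρ = 1.1821

Write A = D+L+U with D = diag(-11, 7, 6, -9, 9).
T_J = -D⁻¹(L+U): T[4,0] = -(-6)/(9) = +0.6667; T[4,4] = 0.
  T[0,:] = [+0.0000 +0.5455 -0.4545 -0.5455 +0.0909]
  T[1,:] = [+0.2857 +0.0000 -0.2857 +0.8571 -0.1429]
  T[2,:] = [-0.1667 -0.5000 +0.0000 -0.1667 -0.8333]
  T[3,:] = [+0.5556 +0.5556 -0.2222 +0.0000 -0.4444]
  T[4,:] = [+0.6667 +0.1111 -0.6667 +0.2222 +0.0000]
eigenvalue magnitudes: 1.1821, 0.7540, 0.7540, 0.6393, 0.5520.
spectral radius ρ = 1.1821; 1.1821 > 1, so it fails to converge.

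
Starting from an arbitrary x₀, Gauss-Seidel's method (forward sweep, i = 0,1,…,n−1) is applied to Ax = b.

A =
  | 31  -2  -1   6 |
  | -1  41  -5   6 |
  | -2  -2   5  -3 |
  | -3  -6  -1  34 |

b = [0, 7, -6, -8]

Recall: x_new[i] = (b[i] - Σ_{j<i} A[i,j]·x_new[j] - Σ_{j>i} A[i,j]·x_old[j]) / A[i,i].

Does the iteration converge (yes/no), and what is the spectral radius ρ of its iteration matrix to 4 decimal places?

Write A = D+L+U with D = diag(31, 41, 5, 34).
GS T = -(D+L)⁻¹U: row 0 first, T[0,3] = -(6)/(31) = -0.1935; later rows by forward substitution.
  T[0,:] = [+0.0000, +0.0645, +0.0323, -0.1935]
  T[1,:] = [+0.0000, +0.0016, +0.1227, -0.1511]
  T[2,:] = [+0.0000, +0.0264, +0.0620, +0.4622]
  T[3,:] = [+0.0000, +0.0067, +0.0263, -0.0301]
eigenvalue magnitudes: 0.1552, 0.0929, 0.0289, 0.0000.
ρ(T) = max|λ| = 0.1552; 0.1552 < 1: convergent.

yes, ρ = 0.1552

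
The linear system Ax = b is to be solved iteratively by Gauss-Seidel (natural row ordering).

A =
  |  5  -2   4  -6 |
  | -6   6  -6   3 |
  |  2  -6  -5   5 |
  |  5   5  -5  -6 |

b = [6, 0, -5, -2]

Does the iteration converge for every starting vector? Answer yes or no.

A = D + L + U where D = diag(5, 6, -5, -6).
Gauss-Seidel: T = -(D+L)⁻¹U, row 0 first, T[0,2] = -(4)/(5) = -0.8000; later rows by forward substitution.
  T[0,:] = [+0.0000  +0.4000  -0.8000  +1.2000]
  T[1,:] = [+0.0000  +0.4000  +0.2000  +0.7000]
  T[2,:] = [+0.0000  -0.3200  -0.5600  +0.6400]
  T[3,:] = [+0.0000  +0.9333  -0.0333  +1.0500]
|eigenvalues of T|: 1.6132, 0.4546, 0.4546, 0.0000.
ρ = 1.6132; 1.6132 > 1 ⇒ diverges.

no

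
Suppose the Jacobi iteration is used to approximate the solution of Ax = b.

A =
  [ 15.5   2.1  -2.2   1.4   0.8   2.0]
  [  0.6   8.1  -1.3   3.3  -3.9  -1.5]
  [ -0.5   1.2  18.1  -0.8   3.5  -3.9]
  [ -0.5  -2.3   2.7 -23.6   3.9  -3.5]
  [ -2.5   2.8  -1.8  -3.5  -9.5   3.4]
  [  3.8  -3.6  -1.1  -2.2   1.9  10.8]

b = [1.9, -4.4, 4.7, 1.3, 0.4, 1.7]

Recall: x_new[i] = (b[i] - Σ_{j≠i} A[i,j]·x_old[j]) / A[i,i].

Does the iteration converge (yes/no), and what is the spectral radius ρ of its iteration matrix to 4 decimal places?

yes, ρ = 0.6025

Diagonal D = diag(15.5, 8.1, 18.1, -23.6, -9.5, 10.8); L, U strict lower/upper.
T_J = -D⁻¹(L+U): T[3,4] = -(3.9)/(-23.6) = +0.1653; T[3,3] = 0.
  T[0,:] = [+0.0000 -0.1355 +0.1419 -0.0903 -0.0516 -0.1290]
  T[1,:] = [-0.0741 +0.0000 +0.1605 -0.4074 +0.4815 +0.1852]
  T[2,:] = [+0.0276 -0.0663 +0.0000 +0.0442 -0.1934 +0.2155]
  T[3,:] = [-0.0212 -0.0975 +0.1144 +0.0000 +0.1653 -0.1483]
  T[4,:] = [-0.2632 +0.2947 -0.1895 -0.3684 +0.0000 +0.3579]
  T[5,:] = [-0.3519 +0.3333 +0.1019 +0.2037 -0.1759 +0.0000]
|roots of det(T-λI)|: 0.6025, 0.4363, 0.4363, 0.2526, 0.1421, 0.1421.
ρ = 0.6025; 0.6025 < 1, so it converges for any x₀.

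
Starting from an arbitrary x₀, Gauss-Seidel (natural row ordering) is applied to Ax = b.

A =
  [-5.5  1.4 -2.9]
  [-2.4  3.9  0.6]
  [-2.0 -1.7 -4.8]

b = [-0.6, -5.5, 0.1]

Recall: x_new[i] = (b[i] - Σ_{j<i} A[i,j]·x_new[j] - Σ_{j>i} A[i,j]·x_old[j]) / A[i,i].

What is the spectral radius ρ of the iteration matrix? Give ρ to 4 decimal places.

Diagonal D = diag(-5.5, 3.9, -4.8); L, U strict lower/upper.
Gauss-Seidel: T = -(D+L)⁻¹U, row 0 first, T[0,2] = -(-2.9)/(-5.5) = -0.5273; later rows by forward substitution.
  T[0,:] = [+0.0000, +0.2545, -0.5273]
  T[1,:] = [+0.0000, +0.1566, -0.4783]
  T[2,:] = [+0.0000, -0.1615, +0.3891]
|λ(T)| sorted: 0.5742, 0.0284, 0.0000.
ρ(T) = max|λ| = 0.5742; 0.5742 < 1: convergent.

0.5742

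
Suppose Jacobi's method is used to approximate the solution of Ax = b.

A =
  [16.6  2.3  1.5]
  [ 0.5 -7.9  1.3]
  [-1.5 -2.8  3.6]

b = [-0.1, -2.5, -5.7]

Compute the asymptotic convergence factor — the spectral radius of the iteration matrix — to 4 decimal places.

0.3487

Diagonal D = diag(16.6, -7.9, 3.6); L, U strict lower/upper.
T_J = -D⁻¹(L+U): T[2,1] = -(-2.8)/(3.6) = +0.7778; T[2,2] = 0.
  T[0,:] = [+0.0000, -0.1386, -0.0904]
  T[1,:] = [+0.0633, +0.0000, +0.1646]
  T[2,:] = [+0.4167, +0.7778, +0.0000]
|eigenvalues of T|: 0.3487, 0.2000, 0.2000.
spectral radius ρ = 0.3487; 0.3487 < 1: convergent.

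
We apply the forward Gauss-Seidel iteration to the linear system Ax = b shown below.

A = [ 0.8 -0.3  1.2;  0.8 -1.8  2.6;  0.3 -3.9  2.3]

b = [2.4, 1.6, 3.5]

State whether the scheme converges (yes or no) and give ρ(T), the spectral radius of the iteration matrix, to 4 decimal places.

Let D = diag(0.8, -1.8, 2.3); L, U the strict triangles.
Gauss-Seidel: T = -(D+L)⁻¹U, row 0 first, T[0,1] = -(-0.3)/(0.8) = +0.3750; later rows by forward substitution.
  T[0,:] = [+0.0000 +0.3750 -1.5000]
  T[1,:] = [+0.0000 +0.1667 +0.7778]
  T[2,:] = [+0.0000 +0.2337 +1.5145]
|roots of det(T-λI)|: 1.6380, 0.0431, 0.0000.
ρ = 1.6380; 1.6380 > 1, so it fails to converge.

no, ρ = 1.6380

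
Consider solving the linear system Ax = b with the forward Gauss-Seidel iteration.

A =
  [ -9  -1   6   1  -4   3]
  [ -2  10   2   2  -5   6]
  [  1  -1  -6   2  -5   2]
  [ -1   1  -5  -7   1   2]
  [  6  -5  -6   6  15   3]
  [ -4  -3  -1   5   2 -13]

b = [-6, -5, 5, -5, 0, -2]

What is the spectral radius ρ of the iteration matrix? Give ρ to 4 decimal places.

0.8918

A = D + L + U where D = diag(-9, 10, -6, -7, 15, -13).
GS T = -(D+L)⁻¹U: row 0 first, T[0,1] = -(-1)/(-9) = -0.1111; later rows by forward substitution.
  T[0,:] = [+0.0000, -0.1111, +0.6667, +0.1111, -0.4444, +0.3333]
  T[1,:] = [+0.0000, -0.0222, -0.0667, -0.1778, +0.4111, -0.5333]
  T[2,:] = [+0.0000, -0.0148, +0.1222, +0.3815, -0.9759, +0.4778]
  T[3,:] = [+0.0000, +0.0233, -0.1921, -0.3138, +0.9622, -0.1794]
  T[4,:] = [+0.0000, +0.0218, -0.1632, +0.1744, -0.4604, -0.2483]
  T[5,:] = [+0.0000, +0.0528, -0.2981, -0.1164, +0.4162, -0.1234]
|eigenvalues of T|: 0.8918, 0.4749, 0.4749, 0.0191, 0.0169, 0.0000.
spectral radius ρ = 0.8918; 0.8918 < 1, so it converges for any x₀.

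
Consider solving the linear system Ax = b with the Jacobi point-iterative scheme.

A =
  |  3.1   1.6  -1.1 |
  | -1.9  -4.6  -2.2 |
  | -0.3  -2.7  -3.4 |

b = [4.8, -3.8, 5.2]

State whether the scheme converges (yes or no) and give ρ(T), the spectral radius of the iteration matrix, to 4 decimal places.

Let D = diag(3.1, -4.6, -3.4); L, U the strict triangles.
T_J = -D⁻¹(L+U): T[2,0] = -(-0.3)/(-3.4) = -0.0882; T[2,2] = 0.
  T[0,:] = [+0.0000 -0.5161 +0.3548]
  T[1,:] = [-0.4130 +0.0000 -0.4783]
  T[2,:] = [-0.0882 -0.7941 +0.0000]
|eigenvalues of T|: 0.8226, 0.6440, 0.1786.
ρ = 0.8226; 0.8226 < 1: convergent.

yes, ρ = 0.8226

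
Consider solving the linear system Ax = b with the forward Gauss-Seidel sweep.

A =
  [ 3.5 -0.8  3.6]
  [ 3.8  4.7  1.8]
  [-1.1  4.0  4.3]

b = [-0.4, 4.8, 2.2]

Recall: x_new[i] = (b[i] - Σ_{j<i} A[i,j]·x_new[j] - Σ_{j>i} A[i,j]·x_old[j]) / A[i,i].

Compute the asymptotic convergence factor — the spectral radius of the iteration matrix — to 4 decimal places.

Split A = D + L + U, D = diag(3.5, 4.7, 4.3).
GS T = -(D+L)⁻¹U: row 0 first, T[0,2] = -(3.6)/(3.5) = -1.0286; later rows by forward substitution.
  T[0,:] = [+0.0000 +0.2286 -1.0286]
  T[1,:] = [+0.0000 -0.1848 +0.4486]
  T[2,:] = [+0.0000 +0.2304 -0.6805]
|eigenvalues of T|: 0.8386, 0.0267, 0.0000.
ρ(T) = max|λ| = 0.8386; 0.8386 < 1 ⇒ converges.

0.8386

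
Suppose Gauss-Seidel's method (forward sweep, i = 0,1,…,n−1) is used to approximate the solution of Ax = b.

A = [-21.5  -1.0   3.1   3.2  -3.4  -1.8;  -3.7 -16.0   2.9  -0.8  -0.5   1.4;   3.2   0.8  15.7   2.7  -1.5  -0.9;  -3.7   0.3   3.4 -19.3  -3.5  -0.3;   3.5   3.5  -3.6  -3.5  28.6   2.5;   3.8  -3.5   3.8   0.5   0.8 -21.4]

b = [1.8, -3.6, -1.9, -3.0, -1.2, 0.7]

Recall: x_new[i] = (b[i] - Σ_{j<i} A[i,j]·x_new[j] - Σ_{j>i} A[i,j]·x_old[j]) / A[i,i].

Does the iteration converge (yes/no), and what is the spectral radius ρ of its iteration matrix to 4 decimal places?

yes, ρ = 0.1664

Let D = diag(-21.5, -16, 15.7, -19.3, 28.6, -21.4); L, U the strict triangles.
T_GS = -(D+L)⁻¹U: row 0 first, T[0,4] = -(-3.4)/(-21.5) = -0.1581; later rows by forward substitution.
  T[0,:] = [+0.0000, -0.0465, +0.1442, +0.1488, -0.1581, -0.0837]
  T[1,:] = [+0.0000, +0.0108, +0.1479, -0.0844, +0.0053, +0.1069]
  T[2,:] = [+0.0000, +0.0089, -0.0369, -0.1980, +0.1275, +0.0689]
  T[3,:] = [+0.0000, +0.0107, -0.0318, -0.0647, -0.1285, +0.0143]
  T[4,:] = [+0.0000, +0.0068, -0.0443, -0.0407, +0.0190, -0.0798]
  T[5,:] = [+0.0000, -0.0079, -0.0075, +0.0020, -0.0086, -0.0228]
|eigenvalues of T|: 0.1664, 0.0947, 0.0947, 0.0679, 0.0402, 0.0000.
spectral radius ρ = 0.1664; 0.1664 < 1, so it converges for any x₀.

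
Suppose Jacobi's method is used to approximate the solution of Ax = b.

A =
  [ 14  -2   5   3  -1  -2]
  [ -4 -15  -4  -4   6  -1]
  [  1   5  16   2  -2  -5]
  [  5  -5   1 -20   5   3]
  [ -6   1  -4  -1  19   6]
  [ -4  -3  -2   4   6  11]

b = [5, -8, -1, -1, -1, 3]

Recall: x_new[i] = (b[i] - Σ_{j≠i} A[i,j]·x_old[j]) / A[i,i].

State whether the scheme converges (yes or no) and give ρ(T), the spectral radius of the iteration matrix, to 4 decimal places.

Let D = diag(14, -15, 16, -20, 19, 11); L, U the strict triangles.
Jacobi: T = -D⁻¹(L+U), T[5,1] = -(-3)/(11) = +0.2727; T[5,5] = 0.
  T[0,:] = [+0.0000  +0.1429  -0.3571  -0.2143  +0.0714  +0.1429]
  T[1,:] = [-0.2667  +0.0000  -0.2667  -0.2667  +0.4000  -0.0667]
  T[2,:] = [-0.0625  -0.3125  +0.0000  -0.1250  +0.1250  +0.3125]
  T[3,:] = [+0.2500  -0.2500  +0.0500  +0.0000  +0.2500  +0.1500]
  T[4,:] = [+0.3158  -0.0526  +0.2105  +0.0526  +0.0000  -0.3158]
  T[5,:] = [+0.3636  +0.2727  +0.1818  -0.3636  -0.5455  +0.0000]
|roots of det(T-λI)|: 0.8612, 0.5518, 0.5518, 0.3548, 0.1628, 0.1628.
ρ = 0.8612; 0.8612 < 1, so it converges for any x₀.

yes, ρ = 0.8612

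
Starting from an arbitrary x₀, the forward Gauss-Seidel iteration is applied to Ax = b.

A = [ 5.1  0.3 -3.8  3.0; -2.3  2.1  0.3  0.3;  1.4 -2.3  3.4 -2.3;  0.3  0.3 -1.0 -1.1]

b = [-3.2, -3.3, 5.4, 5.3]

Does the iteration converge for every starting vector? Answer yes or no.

Split A = D + L + U, D = diag(5.1, 2.1, 3.4, -1.1).
GS T = -(D+L)⁻¹U: row 0 first, T[0,2] = -(-3.8)/(5.1) = +0.7451; later rows by forward substitution.
  T[0,:] = [+0.0000, -0.0588, +0.7451, -0.5882]
  T[1,:] = [+0.0000, -0.0644, +0.6732, -0.7871]
  T[2,:] = [+0.0000, -0.0194, +0.1486, +0.3862]
  T[3,:] = [+0.0000, -0.0160, +0.2517, -0.7262]
moduli |λ_i(T)| = 0.8394, 0.2063, 0.0090, 0.0000.
ρ(T) = max|λ| = 0.8394; 0.8394 < 1: convergent.

yes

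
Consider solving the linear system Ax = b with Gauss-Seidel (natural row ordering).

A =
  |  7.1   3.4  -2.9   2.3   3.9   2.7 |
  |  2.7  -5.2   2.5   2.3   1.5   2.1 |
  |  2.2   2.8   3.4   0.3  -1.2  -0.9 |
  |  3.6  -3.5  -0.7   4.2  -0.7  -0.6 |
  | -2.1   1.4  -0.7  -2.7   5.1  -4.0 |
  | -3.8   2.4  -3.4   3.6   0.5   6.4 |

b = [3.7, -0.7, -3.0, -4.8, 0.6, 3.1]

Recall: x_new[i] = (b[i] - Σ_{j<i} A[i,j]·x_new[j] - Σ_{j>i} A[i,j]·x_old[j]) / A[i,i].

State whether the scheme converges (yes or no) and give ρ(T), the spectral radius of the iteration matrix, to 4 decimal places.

no, ρ = 1.2312

Let D = diag(7.1, -5.2, 3.4, 4.2, 5.1, 6.4); L, U the strict triangles.
GS T = -(D+L)⁻¹U: row 0 first, T[0,2] = -(-2.9)/(7.1) = +0.4085; later rows by forward substitution.
  T[0,:] = [+0.0000  -0.4789  +0.4085  -0.3239  -0.5493  -0.3803]
  T[1,:] = [+0.0000  -0.2486  +0.6928  +0.2741  +0.0033  +0.2064]
  T[2,:] = [+0.0000  +0.5146  -0.8349  -0.1044  +0.7057  +0.3408]
  T[3,:] = [+0.0000  +0.2890  +0.0881  +0.4887  +0.7578  +0.6976]
  T[4,:] = [+0.0000  +0.0947  -0.0899  +0.0358  +0.2710  +0.9872]
  T[5,:] = [+0.0000  -0.0877  -0.5034  -0.6283  -0.3999  -0.5917]
eigenvalue magnitudes: 1.2312, 0.8973, 0.8973, 0.1667, 0.0095, 0.0000.
ρ = 1.2312; 1.2312 > 1: divergent.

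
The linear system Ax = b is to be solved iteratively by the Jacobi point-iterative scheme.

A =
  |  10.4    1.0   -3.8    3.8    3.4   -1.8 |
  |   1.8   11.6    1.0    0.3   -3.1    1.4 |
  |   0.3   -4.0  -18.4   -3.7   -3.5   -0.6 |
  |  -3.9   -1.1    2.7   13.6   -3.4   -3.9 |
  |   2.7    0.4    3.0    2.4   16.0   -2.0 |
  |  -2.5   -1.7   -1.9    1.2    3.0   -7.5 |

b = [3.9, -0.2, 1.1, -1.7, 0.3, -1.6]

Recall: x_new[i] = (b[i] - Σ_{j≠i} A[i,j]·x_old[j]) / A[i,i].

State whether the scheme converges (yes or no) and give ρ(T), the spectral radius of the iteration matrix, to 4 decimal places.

Write A = D+L+U with D = diag(10.4, 11.6, -18.4, 13.6, 16, -7.5).
Jacobi T = -D⁻¹(L+U): T[3,4] = -(-3.4)/(13.6) = +0.2500; T[3,3] = 0.
  T[0,:] = [+0.0000 -0.0962 +0.3654 -0.3654 -0.3269 +0.1731]
  T[1,:] = [-0.1552 +0.0000 -0.0862 -0.0259 +0.2672 -0.1207]
  T[2,:] = [+0.0163 -0.2174 +0.0000 -0.2011 -0.1902 -0.0326]
  T[3,:] = [+0.2868 +0.0809 -0.1985 +0.0000 +0.2500 +0.2868]
  T[4,:] = [-0.1688 -0.0250 -0.1875 -0.1500 +0.0000 +0.1250]
  T[5,:] = [-0.3333 -0.2267 -0.2533 +0.1600 +0.4000 +0.0000]
|eigenvalues of T|: 0.5662, 0.4262, 0.4262, 0.2831, 0.2831, 0.2227.
ρ(T) = max|λ| = 0.5662; 0.5662 < 1, so it converges for any x₀.

yes, ρ = 0.5662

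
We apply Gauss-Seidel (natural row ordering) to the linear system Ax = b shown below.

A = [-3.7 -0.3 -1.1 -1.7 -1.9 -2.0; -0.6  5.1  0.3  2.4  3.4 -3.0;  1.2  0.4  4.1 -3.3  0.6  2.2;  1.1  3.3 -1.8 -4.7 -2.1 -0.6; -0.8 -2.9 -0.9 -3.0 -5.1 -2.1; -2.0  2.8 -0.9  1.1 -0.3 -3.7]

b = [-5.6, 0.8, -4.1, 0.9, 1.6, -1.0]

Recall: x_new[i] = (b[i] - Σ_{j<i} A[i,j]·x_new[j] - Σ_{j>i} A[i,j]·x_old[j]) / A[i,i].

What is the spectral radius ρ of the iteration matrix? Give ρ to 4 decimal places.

1.2748

Let D = diag(-3.7, 5.1, 4.1, -4.7, -5.1, -3.7); L, U the strict triangles.
Gauss-Seidel: T = -(D+L)⁻¹U, row 0 first, T[0,3] = -(-1.7)/(-3.7) = -0.4595; later rows by forward substitution.
  T[0,:] = [+0.0000 -0.0811 -0.2973 -0.4595 -0.5135 -0.5405]
  T[1,:] = [+0.0000 -0.0095 -0.0938 -0.5246 -0.7271 +0.5246]
  T[2,:] = [+0.0000 +0.0247 +0.0962 +0.9905 +0.0749 -0.4296]
  T[3,:] = [+0.0000 -0.0351 -0.1723 -0.8553 -1.1062 +0.2787]
  T[4,:] = [+0.0000 +0.0344 +0.1843 +0.6987 +1.1315 -0.7134]
  T[5,:] = [+0.0000 +0.0174 +0.0002 -0.7005 -0.7115 +0.9344]
eigenvalue magnitudes: 1.2748, 0.4099, 0.3978, 0.3978, 0.0046, 0.0000.
spectral radius ρ = 1.2748; 1.2748 > 1: divergent.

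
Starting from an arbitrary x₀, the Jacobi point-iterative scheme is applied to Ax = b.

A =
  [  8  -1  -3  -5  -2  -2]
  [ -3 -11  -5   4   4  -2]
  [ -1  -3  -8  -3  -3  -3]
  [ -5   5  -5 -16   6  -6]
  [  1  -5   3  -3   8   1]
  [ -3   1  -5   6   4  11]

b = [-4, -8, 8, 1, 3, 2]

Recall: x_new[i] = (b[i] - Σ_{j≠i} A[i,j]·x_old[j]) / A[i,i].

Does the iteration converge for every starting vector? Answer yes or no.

Let D = diag(8, -11, -8, -16, 8, 11); L, U the strict triangles.
Jacobi T = -D⁻¹(L+U): T[5,0] = -(-3)/(11) = +0.2727; T[5,5] = 0.
  T[0,:] = [+0.0000 +0.1250 +0.3750 +0.6250 +0.2500 +0.2500]
  T[1,:] = [-0.2727 +0.0000 -0.4545 +0.3636 +0.3636 -0.1818]
  T[2,:] = [-0.1250 -0.3750 +0.0000 -0.3750 -0.3750 -0.3750]
  T[3,:] = [-0.3125 +0.3125 -0.3125 +0.0000 +0.3750 -0.3750]
  T[4,:] = [-0.1250 +0.6250 -0.3750 +0.3750 +0.0000 -0.1250]
  T[5,:] = [+0.2727 -0.0909 +0.4545 -0.5455 -0.3636 +0.0000]
moduli |λ_i(T)| = 1.1884, 0.4515, 0.4515, 0.3929, 0.3929, 0.1459.
ρ = 1.1884; 1.1884 > 1 ⇒ diverges.

no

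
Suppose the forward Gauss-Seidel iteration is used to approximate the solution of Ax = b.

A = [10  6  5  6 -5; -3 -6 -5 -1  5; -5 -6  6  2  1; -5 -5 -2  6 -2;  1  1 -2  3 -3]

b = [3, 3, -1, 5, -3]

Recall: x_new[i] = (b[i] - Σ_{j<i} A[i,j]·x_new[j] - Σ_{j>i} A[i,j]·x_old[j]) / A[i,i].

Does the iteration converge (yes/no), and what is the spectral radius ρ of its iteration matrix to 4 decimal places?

Diagonal D = diag(10, -6, 6, 6, -3); L, U strict lower/upper.
Gauss-Seidel: T = -(D+L)⁻¹U, row 0 first, T[0,2] = -(5)/(10) = -0.5000; later rows by forward substitution.
  T[0,:] = [+0.0000  -0.6000  -0.5000  -0.6000  +0.5000]
  T[1,:] = [+0.0000  +0.3000  -0.5833  +0.1333  +0.5833]
  T[2,:] = [+0.0000  -0.2000  -1.0000  -0.7000  +0.8333]
  T[3,:] = [+0.0000  -0.3167  -1.2361  -0.6222  +1.5139]
  T[4,:] = [+0.0000  -0.2833  -0.9306  -0.3111  +1.3194]
|roots of det(T-λI)|: 1.2362, 0.6571, 0.6571, 0.0347, 0.0000.
spectral radius ρ = 1.2362; 1.2362 > 1: divergent.

no, ρ = 1.2362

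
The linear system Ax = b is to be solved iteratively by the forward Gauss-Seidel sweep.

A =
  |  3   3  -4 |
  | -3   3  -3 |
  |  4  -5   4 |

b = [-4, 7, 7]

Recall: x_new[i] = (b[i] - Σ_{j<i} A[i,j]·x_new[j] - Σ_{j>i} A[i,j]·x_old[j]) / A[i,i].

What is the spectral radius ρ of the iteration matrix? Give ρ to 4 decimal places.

Diagonal D = diag(3, 3, 4); L, U strict lower/upper.
Gauss-Seidel: T = -(D+L)⁻¹U, row 0 first, T[0,1] = -(3)/(3) = -1.0000; later rows by forward substitution.
  T[0,:] = [+0.0000, -1.0000, +1.3333]
  T[1,:] = [+0.0000, -1.0000, +2.3333]
  T[2,:] = [+0.0000, -0.2500, +1.5833]
|λ(T)| sorted: 1.3333, 0.7500, 0.0000.
spectral radius ρ = 1.3333; 1.3333 > 1: divergent.

1.3333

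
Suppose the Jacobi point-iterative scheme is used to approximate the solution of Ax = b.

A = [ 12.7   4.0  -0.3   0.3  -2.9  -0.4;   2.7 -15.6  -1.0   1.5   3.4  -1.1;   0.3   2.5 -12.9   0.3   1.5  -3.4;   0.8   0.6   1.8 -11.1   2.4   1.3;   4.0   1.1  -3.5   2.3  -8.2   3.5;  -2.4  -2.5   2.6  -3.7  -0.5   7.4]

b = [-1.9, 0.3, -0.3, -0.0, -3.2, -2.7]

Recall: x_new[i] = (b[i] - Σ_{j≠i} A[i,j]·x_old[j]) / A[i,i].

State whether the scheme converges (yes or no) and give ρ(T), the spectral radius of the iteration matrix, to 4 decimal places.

yes, ρ = 0.6461

A = D + L + U where D = diag(12.7, -15.6, -12.9, -11.1, -8.2, 7.4).
Jacobi T = -D⁻¹(L+U): T[2,3] = -(0.3)/(-12.9) = +0.0233; T[2,2] = 0.
  T[0,:] = [+0.0000  -0.3150  +0.0236  -0.0236  +0.2283  +0.0315]
  T[1,:] = [+0.1731  +0.0000  -0.0641  +0.0962  +0.2179  -0.0705]
  T[2,:] = [+0.0233  +0.1938  +0.0000  +0.0233  +0.1163  -0.2636]
  T[3,:] = [+0.0721  +0.0541  +0.1622  +0.0000  +0.2162  +0.1171]
  T[4,:] = [+0.4878  +0.1341  -0.4268  +0.2805  +0.0000  +0.4268]
  T[5,:] = [+0.3243  +0.3378  -0.3514  +0.5000  +0.0676  +0.0000]
moduli |λ_i(T)| = 0.6461, 0.3786, 0.3786, 0.2610, 0.2610, 0.0455.
ρ = 0.6461; 0.6461 < 1, so it converges for any x₀.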